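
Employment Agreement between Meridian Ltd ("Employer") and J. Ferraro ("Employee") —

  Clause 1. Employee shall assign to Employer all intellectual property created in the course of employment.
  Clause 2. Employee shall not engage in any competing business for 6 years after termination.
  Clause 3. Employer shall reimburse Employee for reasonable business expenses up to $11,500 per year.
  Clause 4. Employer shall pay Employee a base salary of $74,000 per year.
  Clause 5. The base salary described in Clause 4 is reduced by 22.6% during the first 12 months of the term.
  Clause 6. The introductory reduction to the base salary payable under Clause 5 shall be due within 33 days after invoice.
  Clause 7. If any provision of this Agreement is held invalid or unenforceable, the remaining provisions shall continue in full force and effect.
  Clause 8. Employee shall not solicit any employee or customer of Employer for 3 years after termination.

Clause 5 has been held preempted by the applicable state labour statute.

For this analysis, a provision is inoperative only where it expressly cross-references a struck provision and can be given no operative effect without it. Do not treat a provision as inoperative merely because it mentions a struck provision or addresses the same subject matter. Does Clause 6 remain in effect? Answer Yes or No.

Clause 5 is struck. Clause 6 operates only by reference to Clause 5, so it falls with Clause 5. Clause 7 is a severability clause and preserves every provision that can still be given independent effect. That leaves Clause 1, Clause 2, Clause 3, Clause 4, Clause 7, and Clause 8 in effect. Clause 6 is among the inoperative provisions, so the answer is no.

No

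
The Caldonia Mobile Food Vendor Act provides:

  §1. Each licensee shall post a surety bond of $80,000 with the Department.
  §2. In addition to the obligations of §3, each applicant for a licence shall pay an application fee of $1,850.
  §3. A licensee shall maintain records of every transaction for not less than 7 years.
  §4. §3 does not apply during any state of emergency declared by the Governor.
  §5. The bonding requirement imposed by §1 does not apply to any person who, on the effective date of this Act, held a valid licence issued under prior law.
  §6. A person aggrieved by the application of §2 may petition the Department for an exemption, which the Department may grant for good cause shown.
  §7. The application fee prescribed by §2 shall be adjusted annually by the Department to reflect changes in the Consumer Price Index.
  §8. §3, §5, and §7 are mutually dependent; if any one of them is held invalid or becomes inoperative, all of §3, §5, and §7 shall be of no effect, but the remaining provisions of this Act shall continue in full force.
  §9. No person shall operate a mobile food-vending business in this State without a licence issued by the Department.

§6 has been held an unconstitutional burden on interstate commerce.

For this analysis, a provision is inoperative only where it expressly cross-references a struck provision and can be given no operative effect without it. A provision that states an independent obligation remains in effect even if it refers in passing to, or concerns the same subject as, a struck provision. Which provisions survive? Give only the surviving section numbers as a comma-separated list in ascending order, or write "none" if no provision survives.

1, 2, 3, 4, 5, 7, 8, 9

§6 is struck. Nothing else in the Act is defined by reference to §6. §8 ties §3, §5, and §7 together, but none of those is affected here; the remaining provisions continue in force under §8. §1, §2, §3, §4, §5, §7, §8, and §9 remain in effect.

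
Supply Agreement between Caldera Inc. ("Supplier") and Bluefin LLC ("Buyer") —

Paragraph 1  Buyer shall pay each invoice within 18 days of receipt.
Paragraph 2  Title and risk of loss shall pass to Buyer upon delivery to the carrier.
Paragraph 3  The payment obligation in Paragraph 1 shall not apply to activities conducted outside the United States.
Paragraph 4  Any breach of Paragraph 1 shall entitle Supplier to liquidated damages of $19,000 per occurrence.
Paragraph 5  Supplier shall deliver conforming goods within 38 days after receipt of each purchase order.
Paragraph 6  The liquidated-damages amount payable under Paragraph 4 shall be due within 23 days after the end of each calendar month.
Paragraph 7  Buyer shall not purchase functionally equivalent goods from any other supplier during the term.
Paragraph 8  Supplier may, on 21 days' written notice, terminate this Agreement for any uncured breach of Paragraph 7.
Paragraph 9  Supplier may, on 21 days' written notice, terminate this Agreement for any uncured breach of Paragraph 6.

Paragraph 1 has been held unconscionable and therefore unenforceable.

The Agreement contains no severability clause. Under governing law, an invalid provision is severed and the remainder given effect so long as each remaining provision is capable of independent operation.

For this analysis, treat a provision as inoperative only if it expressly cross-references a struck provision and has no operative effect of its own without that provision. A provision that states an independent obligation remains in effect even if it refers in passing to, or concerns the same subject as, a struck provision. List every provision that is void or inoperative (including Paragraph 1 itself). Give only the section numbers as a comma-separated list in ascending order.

Paragraph 1 is struck. Paragraph 3 operates only by reference to Paragraph 1, so it falls with Paragraph 1. The whole of Paragraph 4 is the liquidated-damages amount, defined by reference to Paragraph 1, so Paragraph 4 cannot stand once Paragraph 1 is removed. The whole of Paragraph 6 is the payment deadline for the liquidated-damages amount, defined by reference to Paragraph 4, so Paragraph 6 cannot stand once Paragraph 4 is removed. The only function of Paragraph 9 is the termination right for breach of Paragraph 6, so it cannot stand once Paragraph 6 is removed. With no severability clause, the stated default rule severs what cannot stand and enforces each remaining provision that can operate on its own. Paragraph 2, Paragraph 5, Paragraph 7, and Paragraph 8 remain in effect.

1, 3, 4, 6, 9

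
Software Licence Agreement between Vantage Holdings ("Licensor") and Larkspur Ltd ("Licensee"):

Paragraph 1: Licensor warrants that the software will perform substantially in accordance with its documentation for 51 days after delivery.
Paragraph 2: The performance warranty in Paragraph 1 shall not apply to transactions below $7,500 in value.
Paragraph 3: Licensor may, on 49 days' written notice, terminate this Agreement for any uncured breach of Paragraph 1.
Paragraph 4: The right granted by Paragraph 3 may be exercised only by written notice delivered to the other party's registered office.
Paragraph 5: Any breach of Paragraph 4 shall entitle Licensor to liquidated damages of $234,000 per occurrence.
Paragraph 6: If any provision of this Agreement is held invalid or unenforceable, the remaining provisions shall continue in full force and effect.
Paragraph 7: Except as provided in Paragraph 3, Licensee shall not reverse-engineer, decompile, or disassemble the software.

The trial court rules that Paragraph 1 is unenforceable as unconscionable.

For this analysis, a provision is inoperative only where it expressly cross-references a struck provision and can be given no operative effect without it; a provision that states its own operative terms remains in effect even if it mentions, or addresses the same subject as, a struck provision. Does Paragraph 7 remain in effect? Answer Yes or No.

Paragraph 1 is struck. The whole of Paragraph 2 is the carve-out from the performance warranty, defined by reference to Paragraph 1, so Paragraph 2 cannot stand once Paragraph 1 is removed. Paragraph 3 has no operative effect of its own apart from Paragraph 1 and is therefore inoperative. Paragraph 4 operates only by reference to Paragraph 3, so it falls with Paragraph 3. Paragraph 5 operates only by reference to Paragraph 4, so it falls with Paragraph 4. Paragraph 7 mentions Paragraph 3 but its own obligation stands independently of Paragraph 3, so Paragraph 7 is not affected. Under the severability clause in Paragraph 6, the remaining provisions continue in force. The provisions still in force are Paragraph 6 and Paragraph 7. Paragraph 7 is among the surviving provisions, so the answer is yes.

Yes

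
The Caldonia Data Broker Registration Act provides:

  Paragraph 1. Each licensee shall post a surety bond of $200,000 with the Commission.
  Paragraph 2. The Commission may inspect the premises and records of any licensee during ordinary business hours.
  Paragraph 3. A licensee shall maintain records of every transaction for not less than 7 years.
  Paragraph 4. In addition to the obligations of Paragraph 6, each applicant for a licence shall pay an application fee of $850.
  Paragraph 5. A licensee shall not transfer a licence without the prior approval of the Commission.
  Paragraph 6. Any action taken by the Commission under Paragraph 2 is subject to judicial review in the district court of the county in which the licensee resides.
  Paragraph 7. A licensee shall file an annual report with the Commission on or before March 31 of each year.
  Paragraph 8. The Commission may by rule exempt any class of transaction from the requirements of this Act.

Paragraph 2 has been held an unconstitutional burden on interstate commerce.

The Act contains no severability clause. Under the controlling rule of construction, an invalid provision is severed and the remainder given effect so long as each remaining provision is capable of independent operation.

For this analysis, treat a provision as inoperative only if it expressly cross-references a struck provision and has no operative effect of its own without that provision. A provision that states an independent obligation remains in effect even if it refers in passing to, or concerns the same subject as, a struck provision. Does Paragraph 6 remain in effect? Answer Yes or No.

Paragraph 2 is struck. Paragraph 6 has no operative effect of its own apart from Paragraph 2 and is therefore inoperative. Although Paragraph 4 refers to Paragraph 6, its operative terms do not depend on Paragraph 6, so it remains in effect. Under the stated default rule, only provisions that cannot operate independently fall away; the rest are enforced. Paragraph 1, Paragraph 3, Paragraph 4, Paragraph 5, Paragraph 7, and Paragraph 8 remain in effect. Paragraph 6 is among the inoperative provisions, so the answer is no.

No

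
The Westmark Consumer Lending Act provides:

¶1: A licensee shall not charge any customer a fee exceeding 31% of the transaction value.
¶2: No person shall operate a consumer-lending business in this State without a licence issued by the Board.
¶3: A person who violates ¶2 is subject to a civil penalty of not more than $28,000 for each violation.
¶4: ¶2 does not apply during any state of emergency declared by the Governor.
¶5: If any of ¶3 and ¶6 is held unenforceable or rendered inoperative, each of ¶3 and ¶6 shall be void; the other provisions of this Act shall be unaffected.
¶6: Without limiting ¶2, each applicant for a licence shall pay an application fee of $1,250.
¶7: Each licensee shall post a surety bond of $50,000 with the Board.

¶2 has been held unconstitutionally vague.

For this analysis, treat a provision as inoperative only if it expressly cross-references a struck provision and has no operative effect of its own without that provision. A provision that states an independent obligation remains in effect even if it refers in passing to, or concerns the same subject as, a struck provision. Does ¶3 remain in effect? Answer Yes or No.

¶2 is struck. ¶3 merely fixes the civil penalty for violating ¶2; with ¶2 gone it has nothing to operate on and falls away. ¶4 operates only by reference to ¶2, so it falls with ¶2. ¶5 declares ¶3 and ¶6 mutually dependent; since one of them has fallen, all of them are of no effect. That brings down ¶6 as well. The remainder continues in force under ¶5. ¶1, ¶5, and ¶7 remain in effect. ¶3 is among the inoperative provisions, so the answer is no.

No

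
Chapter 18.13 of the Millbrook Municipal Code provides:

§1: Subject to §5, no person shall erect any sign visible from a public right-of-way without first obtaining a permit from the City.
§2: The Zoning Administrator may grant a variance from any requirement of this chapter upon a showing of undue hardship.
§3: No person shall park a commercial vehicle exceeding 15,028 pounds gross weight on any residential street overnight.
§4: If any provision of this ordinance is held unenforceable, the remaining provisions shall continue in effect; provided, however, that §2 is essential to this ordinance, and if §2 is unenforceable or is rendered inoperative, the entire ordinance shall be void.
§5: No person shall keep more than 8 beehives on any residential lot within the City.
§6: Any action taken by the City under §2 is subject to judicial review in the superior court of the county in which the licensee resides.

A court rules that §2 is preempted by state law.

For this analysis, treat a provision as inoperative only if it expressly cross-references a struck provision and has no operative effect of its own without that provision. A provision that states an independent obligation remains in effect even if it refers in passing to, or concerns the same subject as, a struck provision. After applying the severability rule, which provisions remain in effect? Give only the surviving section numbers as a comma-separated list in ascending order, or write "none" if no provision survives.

none

§2 is struck. §6 operates only by reference to §2, so it falls with §2. §4 makes §2 an essential term, and §2 is the provision held invalid; under §4, the entire ordinance is therefore void. No provision of the ordinance survives.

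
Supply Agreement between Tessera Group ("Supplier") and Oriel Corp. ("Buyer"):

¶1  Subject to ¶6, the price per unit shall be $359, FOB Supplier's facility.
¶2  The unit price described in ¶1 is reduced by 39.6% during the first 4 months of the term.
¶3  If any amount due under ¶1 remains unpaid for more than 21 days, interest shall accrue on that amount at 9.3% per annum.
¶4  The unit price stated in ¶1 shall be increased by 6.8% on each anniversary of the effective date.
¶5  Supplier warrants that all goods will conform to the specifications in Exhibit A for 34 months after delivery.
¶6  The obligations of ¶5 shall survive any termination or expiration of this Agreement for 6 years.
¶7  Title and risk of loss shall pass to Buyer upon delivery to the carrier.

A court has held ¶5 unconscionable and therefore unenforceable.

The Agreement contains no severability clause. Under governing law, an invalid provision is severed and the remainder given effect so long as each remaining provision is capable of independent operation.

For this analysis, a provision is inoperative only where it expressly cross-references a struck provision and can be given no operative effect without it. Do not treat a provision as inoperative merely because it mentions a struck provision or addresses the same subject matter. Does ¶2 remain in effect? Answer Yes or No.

Yes

¶5 is struck. ¶6 merely fixes the survival period for ¶5; with ¶5 gone it has nothing to operate on and falls away. ¶1 mentions ¶6 but its own obligation stands independently of ¶6, so ¶1 is not affected. Under the stated default rule, only provisions that cannot operate independently fall away; the rest are enforced. The provisions still in force are ¶1, ¶2, ¶3, ¶4, and ¶7. ¶2 is among the surviving provisions, so the answer is yes.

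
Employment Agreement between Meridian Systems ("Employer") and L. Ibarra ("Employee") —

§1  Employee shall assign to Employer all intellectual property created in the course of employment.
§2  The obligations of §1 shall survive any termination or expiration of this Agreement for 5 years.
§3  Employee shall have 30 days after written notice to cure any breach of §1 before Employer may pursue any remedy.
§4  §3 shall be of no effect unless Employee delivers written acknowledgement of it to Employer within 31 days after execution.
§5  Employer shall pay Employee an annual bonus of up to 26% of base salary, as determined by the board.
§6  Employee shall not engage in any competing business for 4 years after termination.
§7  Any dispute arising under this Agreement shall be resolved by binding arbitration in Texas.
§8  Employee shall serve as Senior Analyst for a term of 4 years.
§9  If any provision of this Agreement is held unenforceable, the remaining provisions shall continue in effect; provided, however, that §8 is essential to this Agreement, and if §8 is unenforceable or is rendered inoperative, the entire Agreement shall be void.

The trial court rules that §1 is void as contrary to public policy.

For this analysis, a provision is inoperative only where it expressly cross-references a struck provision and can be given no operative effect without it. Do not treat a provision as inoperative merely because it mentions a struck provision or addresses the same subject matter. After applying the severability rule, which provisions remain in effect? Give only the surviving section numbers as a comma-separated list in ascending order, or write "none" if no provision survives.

§1 is struck. §2 merely fixes the survival period for §1; with §1 gone it has nothing to operate on and falls away. §3 has no operative effect of its own apart from §1 and is therefore inoperative. The only function of §4 is the acknowledgement condition for §3, so it cannot stand once §3 is removed. §9 makes §8 an essential term, but §8 is unaffected, so the severability proviso in §9 preserves the remaining provisions. The provisions still in force are §5, §6, §7, §8, and §9.

5, 6, 7, 8, 9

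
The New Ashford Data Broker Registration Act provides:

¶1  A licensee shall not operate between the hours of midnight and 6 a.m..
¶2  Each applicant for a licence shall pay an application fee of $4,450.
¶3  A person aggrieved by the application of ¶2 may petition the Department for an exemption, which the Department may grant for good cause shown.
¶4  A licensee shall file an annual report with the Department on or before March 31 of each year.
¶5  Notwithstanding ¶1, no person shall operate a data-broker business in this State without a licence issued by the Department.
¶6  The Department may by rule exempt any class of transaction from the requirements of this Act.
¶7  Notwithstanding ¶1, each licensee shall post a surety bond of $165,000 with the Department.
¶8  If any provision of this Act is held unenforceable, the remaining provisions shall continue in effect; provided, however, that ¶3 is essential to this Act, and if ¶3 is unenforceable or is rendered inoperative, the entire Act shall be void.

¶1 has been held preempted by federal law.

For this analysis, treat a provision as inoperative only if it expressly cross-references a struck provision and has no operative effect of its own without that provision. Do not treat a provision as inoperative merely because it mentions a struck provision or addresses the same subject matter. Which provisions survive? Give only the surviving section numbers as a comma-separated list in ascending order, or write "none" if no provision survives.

2, 3, 4, 5, 6, 7, 8

¶1 is struck. Although ¶5 refers to ¶1, its operative terms do not depend on ¶1, so it remains in effect. Although ¶7 refers to ¶1, its operative terms do not depend on ¶1, so it remains in effect. No other provision's operative terms depend on ¶1. ¶8 makes ¶3 an essential term, but ¶3 is unaffected, so the severability proviso in ¶8 preserves the remaining provisions. ¶2, ¶3, ¶4, ¶5, ¶6, ¶7, and ¶8 remain in effect.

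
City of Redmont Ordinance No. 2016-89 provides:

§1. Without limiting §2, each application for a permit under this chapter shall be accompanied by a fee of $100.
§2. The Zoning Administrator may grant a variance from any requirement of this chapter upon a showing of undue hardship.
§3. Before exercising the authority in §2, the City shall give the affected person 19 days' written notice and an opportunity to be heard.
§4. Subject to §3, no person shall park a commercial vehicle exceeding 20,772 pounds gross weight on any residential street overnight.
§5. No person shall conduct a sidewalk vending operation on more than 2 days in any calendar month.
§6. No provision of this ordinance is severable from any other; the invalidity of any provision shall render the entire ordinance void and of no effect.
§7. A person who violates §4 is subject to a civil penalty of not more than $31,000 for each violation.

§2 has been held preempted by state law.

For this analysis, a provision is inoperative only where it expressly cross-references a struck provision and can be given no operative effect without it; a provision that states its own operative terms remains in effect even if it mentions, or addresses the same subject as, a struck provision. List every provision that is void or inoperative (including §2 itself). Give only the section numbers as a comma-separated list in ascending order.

1, 2, 3, 4, 5, 6, 7

§2 is struck. §3 operates only by reference to §2, so it falls with §2. §6 provides that the ordinance is not severable, so the invalidity of any one provision voids the entire ordinance. No provision of the ordinance survives.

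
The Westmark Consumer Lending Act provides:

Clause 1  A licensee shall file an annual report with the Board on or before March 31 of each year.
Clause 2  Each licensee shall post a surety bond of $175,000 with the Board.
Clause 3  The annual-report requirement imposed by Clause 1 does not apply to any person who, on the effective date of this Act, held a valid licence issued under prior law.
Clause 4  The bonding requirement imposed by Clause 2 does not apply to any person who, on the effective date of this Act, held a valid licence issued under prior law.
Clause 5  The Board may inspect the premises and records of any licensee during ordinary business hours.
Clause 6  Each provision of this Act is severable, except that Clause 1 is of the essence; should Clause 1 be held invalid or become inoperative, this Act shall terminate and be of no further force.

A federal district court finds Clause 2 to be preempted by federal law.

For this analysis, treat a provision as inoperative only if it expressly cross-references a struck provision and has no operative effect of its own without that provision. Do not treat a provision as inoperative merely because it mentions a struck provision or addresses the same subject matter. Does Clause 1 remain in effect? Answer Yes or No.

Yes

Clause 2 is struck. Clause 4 merely fixes the grandfather exemption from Clause 2; with Clause 2 gone it has nothing to operate on and falls away. Clause 6 makes Clause 1 an essential term, but Clause 1 is unaffected, so the severability proviso in Clause 6 preserves the remaining provisions. That leaves Clause 1, Clause 3, Clause 5, and Clause 6 in effect. Clause 1 is among the surviving provisions, so the answer is yes.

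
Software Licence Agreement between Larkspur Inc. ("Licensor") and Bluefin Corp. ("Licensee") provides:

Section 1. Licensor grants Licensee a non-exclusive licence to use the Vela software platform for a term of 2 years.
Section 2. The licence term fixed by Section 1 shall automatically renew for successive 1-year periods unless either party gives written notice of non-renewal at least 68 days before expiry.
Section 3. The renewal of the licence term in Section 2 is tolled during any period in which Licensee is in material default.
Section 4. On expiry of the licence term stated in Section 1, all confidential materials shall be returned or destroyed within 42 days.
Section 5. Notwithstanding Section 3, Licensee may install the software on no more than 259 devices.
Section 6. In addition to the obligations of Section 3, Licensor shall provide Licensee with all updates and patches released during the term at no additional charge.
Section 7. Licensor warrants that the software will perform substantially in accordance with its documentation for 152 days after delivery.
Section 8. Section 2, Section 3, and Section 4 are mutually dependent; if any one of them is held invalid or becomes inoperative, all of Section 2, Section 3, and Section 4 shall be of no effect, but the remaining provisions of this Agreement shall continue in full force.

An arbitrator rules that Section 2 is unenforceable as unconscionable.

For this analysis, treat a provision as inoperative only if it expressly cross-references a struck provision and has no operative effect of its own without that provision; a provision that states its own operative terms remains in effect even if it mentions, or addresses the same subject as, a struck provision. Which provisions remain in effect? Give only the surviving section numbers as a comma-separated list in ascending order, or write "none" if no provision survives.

Section 2 is struck. Section 3 operates only by reference to Section 2, so it falls with Section 2. Section 5 mentions Section 3 but its own obligation stands independently of Section 3, so Section 5 is not affected. Although Section 6 refers to Section 3, its operative terms do not depend on Section 3, so it remains in effect. Section 8 declares Section 2, Section 3, and Section 4 mutually dependent; since one of them has fallen, all of them are of no effect. That brings down Section 4 as well. The remainder continues in force under Section 8. Section 1, Section 5, Section 6, Section 7, and Section 8 remain in effect.

1, 5, 6, 7, 8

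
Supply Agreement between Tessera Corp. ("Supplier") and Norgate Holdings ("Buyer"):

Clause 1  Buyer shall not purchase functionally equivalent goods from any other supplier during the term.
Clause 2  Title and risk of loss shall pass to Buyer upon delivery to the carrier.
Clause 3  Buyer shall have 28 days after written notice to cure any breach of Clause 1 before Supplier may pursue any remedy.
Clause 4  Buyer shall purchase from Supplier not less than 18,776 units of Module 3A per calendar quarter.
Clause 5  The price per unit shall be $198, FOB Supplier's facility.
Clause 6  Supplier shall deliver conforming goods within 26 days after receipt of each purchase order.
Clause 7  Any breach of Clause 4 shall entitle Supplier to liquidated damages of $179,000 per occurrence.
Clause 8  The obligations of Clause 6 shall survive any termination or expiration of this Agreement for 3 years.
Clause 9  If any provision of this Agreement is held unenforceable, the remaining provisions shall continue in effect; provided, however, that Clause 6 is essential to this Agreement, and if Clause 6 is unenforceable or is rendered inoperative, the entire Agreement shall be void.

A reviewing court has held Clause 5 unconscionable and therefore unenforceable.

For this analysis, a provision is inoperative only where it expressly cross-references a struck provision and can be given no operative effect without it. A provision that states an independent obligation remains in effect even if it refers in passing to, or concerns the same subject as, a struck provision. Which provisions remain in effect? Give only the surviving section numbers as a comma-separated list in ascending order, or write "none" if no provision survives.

Clause 5 is struck. Nothing else in the Agreement is defined by reference to Clause 5. Clause 9 makes Clause 6 an essential term, but Clause 6 is unaffected, so the severability proviso in Clause 9 preserves the remaining provisions. That leaves Clause 1, Clause 2, Clause 3, Clause 4, Clause 6, Clause 7, Clause 8, and Clause 9 in effect.

1, 2, 3, 4, 6, 7, 8, 9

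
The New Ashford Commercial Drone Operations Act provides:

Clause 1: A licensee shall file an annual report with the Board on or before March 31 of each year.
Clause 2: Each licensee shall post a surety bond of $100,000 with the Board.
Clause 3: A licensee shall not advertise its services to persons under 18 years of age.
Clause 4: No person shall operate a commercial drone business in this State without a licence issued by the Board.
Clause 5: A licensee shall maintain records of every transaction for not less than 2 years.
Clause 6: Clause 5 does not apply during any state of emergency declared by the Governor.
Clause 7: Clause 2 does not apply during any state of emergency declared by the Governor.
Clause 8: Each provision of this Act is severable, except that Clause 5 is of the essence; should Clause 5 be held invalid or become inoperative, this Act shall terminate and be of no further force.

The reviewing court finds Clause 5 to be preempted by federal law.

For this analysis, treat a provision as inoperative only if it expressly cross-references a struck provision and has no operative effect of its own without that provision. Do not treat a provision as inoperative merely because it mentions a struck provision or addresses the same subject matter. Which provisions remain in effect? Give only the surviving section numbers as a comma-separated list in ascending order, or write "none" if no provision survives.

none

Clause 5 is struck. Clause 6 operates only by reference to Clause 5, so it falls with Clause 5. Clause 8 makes Clause 5 an essential term, and Clause 5 is the provision held invalid; under Clause 8, the entire Act is therefore void. No provision of the Act survives.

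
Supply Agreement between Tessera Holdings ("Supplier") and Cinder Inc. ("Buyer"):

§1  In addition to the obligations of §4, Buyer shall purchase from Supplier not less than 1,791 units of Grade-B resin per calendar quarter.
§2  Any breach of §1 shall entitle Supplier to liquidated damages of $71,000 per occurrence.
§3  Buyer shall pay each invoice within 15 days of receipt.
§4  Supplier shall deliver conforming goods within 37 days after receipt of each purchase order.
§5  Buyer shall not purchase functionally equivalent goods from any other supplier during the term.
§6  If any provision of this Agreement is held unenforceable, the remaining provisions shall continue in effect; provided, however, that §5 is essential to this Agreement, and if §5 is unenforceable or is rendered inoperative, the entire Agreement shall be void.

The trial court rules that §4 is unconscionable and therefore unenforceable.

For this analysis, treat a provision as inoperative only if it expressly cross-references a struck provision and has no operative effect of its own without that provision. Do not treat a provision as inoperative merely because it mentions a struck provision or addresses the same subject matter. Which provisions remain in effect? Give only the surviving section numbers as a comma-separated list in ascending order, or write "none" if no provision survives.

§4 is struck. §1 mentions §4 but its own obligation stands independently of §4, so §1 is not affected. Nothing else in the Agreement is defined by reference to §4. §6 makes §5 an essential term, but §5 is unaffected, so the severability proviso in §6 preserves the remaining provisions. That leaves §1, §2, §3, §5, and §6 in effect.

1, 2, 3, 5, 6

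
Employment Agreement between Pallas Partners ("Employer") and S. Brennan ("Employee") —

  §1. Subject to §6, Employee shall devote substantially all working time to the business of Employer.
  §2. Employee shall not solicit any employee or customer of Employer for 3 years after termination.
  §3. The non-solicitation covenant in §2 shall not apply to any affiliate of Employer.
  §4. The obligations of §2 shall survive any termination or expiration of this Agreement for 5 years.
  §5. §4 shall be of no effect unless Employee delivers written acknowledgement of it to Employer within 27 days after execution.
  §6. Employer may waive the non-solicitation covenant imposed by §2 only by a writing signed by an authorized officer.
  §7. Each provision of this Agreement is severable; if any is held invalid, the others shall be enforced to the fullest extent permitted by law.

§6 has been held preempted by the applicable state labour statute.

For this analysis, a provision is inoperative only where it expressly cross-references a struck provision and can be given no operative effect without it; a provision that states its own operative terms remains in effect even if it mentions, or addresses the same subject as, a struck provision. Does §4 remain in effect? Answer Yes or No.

§6 is struck. §1 mentions §6 but its own obligation stands independently of §6, so §1 is not affected. Nothing else in the Agreement is defined by reference to §6. Under the severability clause in §7, the remaining provisions continue in force. §1, §2, §3, §4, §5, and §7 remain in effect. §4 is among the surviving provisions, so the answer is yes.

Yes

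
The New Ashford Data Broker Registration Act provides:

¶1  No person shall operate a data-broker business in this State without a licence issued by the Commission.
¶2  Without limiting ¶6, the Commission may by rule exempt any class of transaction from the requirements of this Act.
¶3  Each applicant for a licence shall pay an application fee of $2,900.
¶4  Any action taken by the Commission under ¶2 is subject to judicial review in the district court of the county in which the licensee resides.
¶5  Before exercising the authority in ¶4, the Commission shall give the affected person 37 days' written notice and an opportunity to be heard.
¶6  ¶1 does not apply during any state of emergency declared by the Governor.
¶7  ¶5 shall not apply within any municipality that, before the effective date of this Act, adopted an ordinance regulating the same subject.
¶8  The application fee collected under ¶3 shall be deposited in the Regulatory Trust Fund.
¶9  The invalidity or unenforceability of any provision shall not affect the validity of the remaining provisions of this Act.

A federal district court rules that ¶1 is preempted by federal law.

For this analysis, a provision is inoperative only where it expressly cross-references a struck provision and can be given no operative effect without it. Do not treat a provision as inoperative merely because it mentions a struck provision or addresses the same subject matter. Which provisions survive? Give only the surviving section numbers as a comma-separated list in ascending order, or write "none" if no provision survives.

¶1 is struck. The only function of ¶6 is the emergency suspension of ¶1, so it cannot stand once ¶1 is removed. ¶2 mentions ¶6 but its own obligation stands independently of ¶6, so ¶2 is not affected. Under the severability clause in ¶9, the remaining provisions continue in force. ¶2, ¶3, ¶4, ¶5, ¶7, ¶8, and ¶9 remain in effect.

2, 3, 4, 5, 7, 8, 9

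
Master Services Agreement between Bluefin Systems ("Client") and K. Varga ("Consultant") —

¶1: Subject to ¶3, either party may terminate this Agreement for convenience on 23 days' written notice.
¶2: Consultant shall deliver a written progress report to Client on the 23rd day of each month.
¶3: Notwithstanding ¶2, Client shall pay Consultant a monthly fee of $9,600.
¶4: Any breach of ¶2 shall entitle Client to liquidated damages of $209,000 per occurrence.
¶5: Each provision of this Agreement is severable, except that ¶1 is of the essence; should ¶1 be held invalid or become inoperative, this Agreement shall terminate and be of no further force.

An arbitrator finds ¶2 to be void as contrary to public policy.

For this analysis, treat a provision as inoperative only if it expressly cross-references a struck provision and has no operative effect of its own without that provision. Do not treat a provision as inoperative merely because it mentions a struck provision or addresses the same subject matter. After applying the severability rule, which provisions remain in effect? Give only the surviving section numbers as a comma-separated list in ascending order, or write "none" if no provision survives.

1, 3, 5

¶2 is struck. ¶4 has no operative effect of its own apart from ¶2 and is therefore inoperative. Although ¶3 refers to ¶2, its operative terms do not depend on ¶2, so it remains in effect. ¶5 makes ¶1 an essential term, but ¶1 is unaffected, so the severability proviso in ¶5 preserves the remaining provisions. ¶1, ¶3, and ¶5 remain in effect.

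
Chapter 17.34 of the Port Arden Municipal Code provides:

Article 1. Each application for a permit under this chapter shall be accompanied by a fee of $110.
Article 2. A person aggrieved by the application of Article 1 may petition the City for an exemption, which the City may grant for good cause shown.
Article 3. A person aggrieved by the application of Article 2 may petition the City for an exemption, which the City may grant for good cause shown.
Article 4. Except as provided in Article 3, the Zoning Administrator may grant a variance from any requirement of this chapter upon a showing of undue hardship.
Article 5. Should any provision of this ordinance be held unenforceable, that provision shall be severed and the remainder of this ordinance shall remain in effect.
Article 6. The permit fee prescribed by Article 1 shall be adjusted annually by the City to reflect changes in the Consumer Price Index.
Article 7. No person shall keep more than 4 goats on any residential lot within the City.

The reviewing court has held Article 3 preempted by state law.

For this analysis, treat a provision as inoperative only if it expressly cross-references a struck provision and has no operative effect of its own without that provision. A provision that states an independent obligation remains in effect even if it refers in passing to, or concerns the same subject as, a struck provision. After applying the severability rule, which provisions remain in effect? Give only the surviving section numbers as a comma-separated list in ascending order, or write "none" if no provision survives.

Article 3 is struck. Article 4 mentions Article 3 but its own obligation stands independently of Article 3, so Article 4 is not affected. Nothing else in the ordinance is defined by reference to Article 3. Under the severability clause in Article 5, the remaining provisions continue in force. Article 1, Article 2, Article 4, Article 5, Article 6, and Article 7 remain in effect.

1, 2, 4, 5, 6, 7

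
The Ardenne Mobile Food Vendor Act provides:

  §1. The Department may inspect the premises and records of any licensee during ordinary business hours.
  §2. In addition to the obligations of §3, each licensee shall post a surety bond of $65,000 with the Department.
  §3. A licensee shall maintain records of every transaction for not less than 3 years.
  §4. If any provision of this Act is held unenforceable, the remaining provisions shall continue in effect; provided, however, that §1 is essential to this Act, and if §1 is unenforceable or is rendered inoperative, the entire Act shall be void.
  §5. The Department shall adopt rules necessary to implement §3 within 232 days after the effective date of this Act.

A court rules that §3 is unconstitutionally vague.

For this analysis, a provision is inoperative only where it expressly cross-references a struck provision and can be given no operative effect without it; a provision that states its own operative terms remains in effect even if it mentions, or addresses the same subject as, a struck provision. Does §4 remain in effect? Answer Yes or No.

Yes

§3 is struck. The only function of §5 is the rulemaking mandate for §3, so it cannot stand once §3 is removed. Although §2 refers to §3, its operative terms do not depend on §3, so it remains in effect. §4 makes §1 an essential term, but §1 is unaffected, so the severability proviso in §4 preserves the remaining provisions. That leaves §1, §2, and §4 in effect. §4 is among the surviving provisions, so the answer is yes.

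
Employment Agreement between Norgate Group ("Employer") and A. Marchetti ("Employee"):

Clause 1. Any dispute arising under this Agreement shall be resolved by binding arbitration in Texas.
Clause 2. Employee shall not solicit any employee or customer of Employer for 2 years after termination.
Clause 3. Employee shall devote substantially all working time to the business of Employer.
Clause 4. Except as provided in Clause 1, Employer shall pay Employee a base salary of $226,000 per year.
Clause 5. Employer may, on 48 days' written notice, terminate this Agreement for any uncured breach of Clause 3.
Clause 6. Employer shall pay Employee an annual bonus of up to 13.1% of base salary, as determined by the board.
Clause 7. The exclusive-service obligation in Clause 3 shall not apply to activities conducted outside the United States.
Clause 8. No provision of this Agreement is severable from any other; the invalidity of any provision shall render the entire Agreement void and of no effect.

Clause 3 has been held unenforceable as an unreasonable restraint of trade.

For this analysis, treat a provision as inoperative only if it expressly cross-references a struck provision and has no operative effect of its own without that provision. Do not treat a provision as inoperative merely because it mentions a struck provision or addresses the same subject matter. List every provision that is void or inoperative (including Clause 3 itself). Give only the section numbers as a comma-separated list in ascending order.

Clause 3 is struck. Clause 5 operates only by reference to Clause 3, so it falls with Clause 3. The whole of Clause 7 is the carve-out from the exclusive-service obligation, defined by reference to Clause 3, so Clause 7 cannot stand once Clause 3 is removed. Clause 8 provides that the Agreement is not severable, so the invalidity of any one provision voids the entire Agreement. No provision of the Agreement survives.

1, 2, 3, 4, 5, 6, 7, 8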